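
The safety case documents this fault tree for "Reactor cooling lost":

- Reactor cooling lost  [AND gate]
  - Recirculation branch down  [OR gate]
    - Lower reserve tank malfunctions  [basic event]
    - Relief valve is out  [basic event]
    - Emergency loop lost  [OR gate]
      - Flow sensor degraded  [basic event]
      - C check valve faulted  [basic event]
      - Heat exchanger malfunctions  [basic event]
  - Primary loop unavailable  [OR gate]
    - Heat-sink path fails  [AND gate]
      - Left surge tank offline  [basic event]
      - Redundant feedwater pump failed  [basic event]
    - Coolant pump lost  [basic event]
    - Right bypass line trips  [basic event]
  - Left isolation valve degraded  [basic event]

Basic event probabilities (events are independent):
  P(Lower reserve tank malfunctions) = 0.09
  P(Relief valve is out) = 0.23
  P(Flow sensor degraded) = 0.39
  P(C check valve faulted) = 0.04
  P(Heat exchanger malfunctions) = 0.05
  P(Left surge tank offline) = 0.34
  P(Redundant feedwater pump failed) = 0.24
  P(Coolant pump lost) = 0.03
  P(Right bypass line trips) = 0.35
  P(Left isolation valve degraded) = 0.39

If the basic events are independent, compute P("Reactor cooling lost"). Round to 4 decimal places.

P(Emergency loop lost) [OR] = 1 − (1−0.39) × (1−0.04) × (1−0.05) = 0.443680
P(Recirculation branch down) [OR] = 1 − (1−0.09) × (1−0.23) × (1−0.443680) = 0.610187
P(Heat-sink path fails) [AND] = 0.34 × 0.24 = 0.081600
P(Primary loop unavailable) [OR] = 1 − (1−0.081600) × (1−0.03) × (1−0.35) = 0.420949
P(Reactor cooling lost) [AND] = 0.610187 × 0.420949 × 0.39 = 0.100174
Rounded to 4 decimal places: P(Reactor cooling lost) ≈ 0.1002.

0.1002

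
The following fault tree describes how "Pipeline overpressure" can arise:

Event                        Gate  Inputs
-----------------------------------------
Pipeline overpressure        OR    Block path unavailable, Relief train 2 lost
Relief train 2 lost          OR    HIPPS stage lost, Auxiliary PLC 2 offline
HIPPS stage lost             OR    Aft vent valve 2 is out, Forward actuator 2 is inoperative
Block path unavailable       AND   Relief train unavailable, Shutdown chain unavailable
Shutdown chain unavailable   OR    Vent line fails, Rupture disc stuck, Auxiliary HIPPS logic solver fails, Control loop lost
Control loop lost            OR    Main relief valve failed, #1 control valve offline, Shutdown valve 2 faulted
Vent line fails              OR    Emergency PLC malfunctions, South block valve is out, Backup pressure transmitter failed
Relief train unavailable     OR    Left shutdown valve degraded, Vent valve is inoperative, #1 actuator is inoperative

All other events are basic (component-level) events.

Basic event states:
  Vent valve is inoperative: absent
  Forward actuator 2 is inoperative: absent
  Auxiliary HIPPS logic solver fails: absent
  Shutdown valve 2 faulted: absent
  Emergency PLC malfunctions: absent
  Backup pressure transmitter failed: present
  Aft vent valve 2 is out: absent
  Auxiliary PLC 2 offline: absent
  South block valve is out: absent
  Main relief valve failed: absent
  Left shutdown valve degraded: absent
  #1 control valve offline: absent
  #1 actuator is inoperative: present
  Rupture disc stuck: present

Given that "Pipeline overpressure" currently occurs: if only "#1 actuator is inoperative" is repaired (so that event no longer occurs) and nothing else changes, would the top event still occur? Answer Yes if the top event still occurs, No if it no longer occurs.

No

Counterfactual: set "#1 actuator is inoperative" to not occurred.
Relief train unavailable [OR]: Left shutdown valve degraded=not, Vent valve is inoperative=not, #1 actuator is inoperative=not → no input occurs → does not occur.
Vent line fails [OR]: Emergency PLC malfunctions=not, South block valve is out=not, Backup pressure transmitter failed=occurs → at least one input occurs → occurs.
Control loop lost [OR]: Main relief valve failed=not, #1 control valve offline=not, Shutdown valve 2 faulted=not → no input occurs → does not occur.
Shutdown chain unavailable [OR]: Vent line fails=occurs, Rupture disc stuck=occurs, Auxiliary HIPPS logic solver fails=not, Control loop lost=not → at least one input occurs → occurs.
Block path unavailable [AND]: Relief train unavailable=not, Shutdown chain unavailable=occurs → not all inputs occur → does not occur.
HIPPS stage lost [OR]: Aft vent valve 2 is out=not, Forward actuator 2 is inoperative=not → no input occurs → does not occur.
Relief train 2 lost [OR]: HIPPS stage lost=not, Auxiliary PLC 2 offline=not → no input occurs → does not occur.
Pipeline overpressure [OR]: Block path unavailable=not, Relief train 2 lost=not → no input occurs → does not occur.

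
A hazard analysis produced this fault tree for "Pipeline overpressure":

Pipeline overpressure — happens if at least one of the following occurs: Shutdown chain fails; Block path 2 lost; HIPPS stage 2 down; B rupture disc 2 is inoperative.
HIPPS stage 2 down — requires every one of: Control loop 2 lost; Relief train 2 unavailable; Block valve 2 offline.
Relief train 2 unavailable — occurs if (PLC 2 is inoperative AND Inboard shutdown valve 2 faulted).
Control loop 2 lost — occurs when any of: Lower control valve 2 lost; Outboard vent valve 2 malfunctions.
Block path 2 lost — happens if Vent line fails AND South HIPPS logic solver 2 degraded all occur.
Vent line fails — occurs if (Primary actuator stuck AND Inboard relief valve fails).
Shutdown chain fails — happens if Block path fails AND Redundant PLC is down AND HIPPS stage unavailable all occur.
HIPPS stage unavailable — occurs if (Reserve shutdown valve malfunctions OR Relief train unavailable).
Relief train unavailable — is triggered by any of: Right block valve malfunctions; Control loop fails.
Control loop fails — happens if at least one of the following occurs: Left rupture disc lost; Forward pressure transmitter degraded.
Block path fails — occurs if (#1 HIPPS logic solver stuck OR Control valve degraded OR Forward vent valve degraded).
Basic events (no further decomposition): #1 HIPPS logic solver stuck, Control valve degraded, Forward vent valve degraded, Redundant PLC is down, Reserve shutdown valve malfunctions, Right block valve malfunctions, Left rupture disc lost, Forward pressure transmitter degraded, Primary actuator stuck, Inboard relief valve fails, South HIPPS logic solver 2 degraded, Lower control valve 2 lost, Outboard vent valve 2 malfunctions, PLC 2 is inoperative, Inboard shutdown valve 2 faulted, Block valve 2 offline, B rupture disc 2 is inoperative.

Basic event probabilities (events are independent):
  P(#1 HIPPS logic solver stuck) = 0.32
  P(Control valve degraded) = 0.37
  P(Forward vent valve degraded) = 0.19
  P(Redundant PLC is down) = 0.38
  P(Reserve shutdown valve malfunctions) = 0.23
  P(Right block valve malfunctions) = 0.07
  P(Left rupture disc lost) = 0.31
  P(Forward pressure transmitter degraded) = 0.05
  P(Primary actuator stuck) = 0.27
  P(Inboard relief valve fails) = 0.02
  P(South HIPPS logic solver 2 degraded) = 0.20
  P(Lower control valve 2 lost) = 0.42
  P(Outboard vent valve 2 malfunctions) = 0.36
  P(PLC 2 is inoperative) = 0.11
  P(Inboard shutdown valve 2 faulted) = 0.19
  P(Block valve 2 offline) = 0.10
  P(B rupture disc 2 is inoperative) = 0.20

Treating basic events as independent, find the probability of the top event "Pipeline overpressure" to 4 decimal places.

0.3070

P(Block path fails) [OR] = 1 − (1−0.32) × (1−0.37) × (1−0.19) = 0.652996
P(Control loop fails) [OR] = 1 − (1−0.31) × (1−0.05) = 0.344500
P(Relief train unavailable) [OR] = 1 − (1−0.07) × (1−0.344500) = 0.390385
P(HIPPS stage unavailable) [OR] = 1 − (1−0.23) × (1−0.390385) = 0.530596
P(Shutdown chain fails) [AND] = 0.652996 × 0.38 × 0.530596 = 0.131661
P(Vent line fails) [AND] = 0.27 × 0.02 = 0.005400
P(Block path 2 lost) [AND] = 0.005400 × 0.20 = 0.001080
P(Control loop 2 lost) [OR] = 1 − (1−0.42) × (1−0.36) = 0.628800
P(Relief train 2 unavailable) [AND] = 0.11 × 0.19 = 0.020900
P(HIPPS stage 2 down) [AND] = 0.628800 × 0.020900 × 0.10 = 0.001314
P(Pipeline overpressure) [OR] = 1 − (1−0.131661) × (1−0.001080) × (1−0.001314) × (1−0.20) = 0.306991
Rounded to 4 decimal places: P(Pipeline overpressure) ≈ 0.3070.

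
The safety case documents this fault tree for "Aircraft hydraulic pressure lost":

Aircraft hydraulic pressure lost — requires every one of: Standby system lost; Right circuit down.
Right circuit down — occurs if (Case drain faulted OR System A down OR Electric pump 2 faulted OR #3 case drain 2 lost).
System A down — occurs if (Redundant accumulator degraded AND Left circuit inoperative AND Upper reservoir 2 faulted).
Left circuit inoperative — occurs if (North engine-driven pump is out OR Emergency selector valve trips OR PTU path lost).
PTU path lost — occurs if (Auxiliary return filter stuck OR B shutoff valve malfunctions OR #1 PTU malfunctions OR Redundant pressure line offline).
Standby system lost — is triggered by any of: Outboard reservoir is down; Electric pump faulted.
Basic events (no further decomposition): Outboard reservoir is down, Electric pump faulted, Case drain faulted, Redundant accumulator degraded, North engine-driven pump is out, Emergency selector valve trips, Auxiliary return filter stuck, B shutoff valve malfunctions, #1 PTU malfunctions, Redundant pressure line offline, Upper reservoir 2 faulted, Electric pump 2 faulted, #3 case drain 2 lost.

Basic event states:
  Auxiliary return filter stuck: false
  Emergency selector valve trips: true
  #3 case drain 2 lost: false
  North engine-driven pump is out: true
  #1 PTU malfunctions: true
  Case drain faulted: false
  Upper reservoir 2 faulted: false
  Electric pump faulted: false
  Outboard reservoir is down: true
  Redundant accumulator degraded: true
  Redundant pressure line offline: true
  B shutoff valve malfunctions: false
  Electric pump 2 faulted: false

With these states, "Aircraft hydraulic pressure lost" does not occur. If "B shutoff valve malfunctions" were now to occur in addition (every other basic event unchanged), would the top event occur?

Counterfactual: set "B shutoff valve malfunctions" to occurred.
Standby system lost [OR]: Outboard reservoir is down=occurs, Electric pump faulted=not → at least one input occurs → occurs.
PTU path lost [OR]: Auxiliary return filter stuck=not, B shutoff valve malfunctions=occurs, #1 PTU malfunctions=occurs, Redundant pressure line offline=occurs → at least one input occurs → occurs.
Left circuit inoperative [OR]: North engine-driven pump is out=occurs, Emergency selector valve trips=occurs, PTU path lost=occurs → at least one input occurs → occurs.
System A down [AND]: Redundant accumulator degraded=occurs, Left circuit inoperative=occurs, Upper reservoir 2 faulted=not → not all inputs occur → does not occur.
Right circuit down [OR]: Case drain faulted=not, System A down=not, Electric pump 2 faulted=not, #3 case drain 2 lost=not → no input occurs → does not occur.
Aircraft hydraulic pressure lost [AND]: Standby system lost=occurs, Right circuit down=not → not all inputs occur → does not occur.

No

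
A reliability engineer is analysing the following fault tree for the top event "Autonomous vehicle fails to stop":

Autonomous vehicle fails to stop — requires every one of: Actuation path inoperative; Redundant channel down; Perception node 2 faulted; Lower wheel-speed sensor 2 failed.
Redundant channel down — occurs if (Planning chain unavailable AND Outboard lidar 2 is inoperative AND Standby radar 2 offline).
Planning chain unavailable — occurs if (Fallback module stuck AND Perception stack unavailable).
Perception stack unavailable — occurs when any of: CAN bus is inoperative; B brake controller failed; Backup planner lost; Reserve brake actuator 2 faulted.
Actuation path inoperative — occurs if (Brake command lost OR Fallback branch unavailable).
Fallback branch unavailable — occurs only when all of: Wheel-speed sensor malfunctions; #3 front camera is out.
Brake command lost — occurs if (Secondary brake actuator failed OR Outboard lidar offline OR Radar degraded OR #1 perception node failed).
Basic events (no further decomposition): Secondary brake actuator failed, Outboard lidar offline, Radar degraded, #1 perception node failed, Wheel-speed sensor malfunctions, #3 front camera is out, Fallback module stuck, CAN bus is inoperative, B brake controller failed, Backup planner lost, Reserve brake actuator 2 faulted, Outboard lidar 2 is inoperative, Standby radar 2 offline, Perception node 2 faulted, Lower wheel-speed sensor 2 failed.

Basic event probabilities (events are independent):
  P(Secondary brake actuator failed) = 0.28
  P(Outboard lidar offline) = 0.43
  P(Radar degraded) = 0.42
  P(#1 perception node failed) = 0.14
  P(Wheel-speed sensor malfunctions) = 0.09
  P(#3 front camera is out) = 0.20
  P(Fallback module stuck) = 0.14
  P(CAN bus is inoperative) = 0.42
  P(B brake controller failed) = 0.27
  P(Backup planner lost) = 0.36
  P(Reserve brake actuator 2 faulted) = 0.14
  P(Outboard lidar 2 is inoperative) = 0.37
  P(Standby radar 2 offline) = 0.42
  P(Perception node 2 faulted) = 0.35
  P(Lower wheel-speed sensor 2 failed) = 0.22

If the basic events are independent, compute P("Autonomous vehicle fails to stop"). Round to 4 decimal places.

P(Brake command lost) [OR] = 1 − (1−0.28) × (1−0.43) × (1−0.42) × (1−0.14) = 0.795292
P(Fallback branch unavailable) [AND] = 0.09 × 0.20 = 0.018000
P(Actuation path inoperative) [OR] = 1 − (1−0.795292) × (1−0.018000) = 0.798977
P(Perception stack unavailable) [OR] = 1 − (1−0.42) × (1−0.27) × (1−0.36) × (1−0.14) = 0.766961
P(Planning chain unavailable) [AND] = 0.14 × 0.766961 = 0.107375
P(Redundant channel down) [AND] = 0.107375 × 0.37 × 0.42 = 0.016686
P(Autonomous vehicle fails to stop) [AND] = 0.798977 × 0.016686 × 0.35 × 0.22 = 0.001027
Rounded to 4 decimal places: P(Autonomous vehicle fails to stop) ≈ 0.0010.

0.0010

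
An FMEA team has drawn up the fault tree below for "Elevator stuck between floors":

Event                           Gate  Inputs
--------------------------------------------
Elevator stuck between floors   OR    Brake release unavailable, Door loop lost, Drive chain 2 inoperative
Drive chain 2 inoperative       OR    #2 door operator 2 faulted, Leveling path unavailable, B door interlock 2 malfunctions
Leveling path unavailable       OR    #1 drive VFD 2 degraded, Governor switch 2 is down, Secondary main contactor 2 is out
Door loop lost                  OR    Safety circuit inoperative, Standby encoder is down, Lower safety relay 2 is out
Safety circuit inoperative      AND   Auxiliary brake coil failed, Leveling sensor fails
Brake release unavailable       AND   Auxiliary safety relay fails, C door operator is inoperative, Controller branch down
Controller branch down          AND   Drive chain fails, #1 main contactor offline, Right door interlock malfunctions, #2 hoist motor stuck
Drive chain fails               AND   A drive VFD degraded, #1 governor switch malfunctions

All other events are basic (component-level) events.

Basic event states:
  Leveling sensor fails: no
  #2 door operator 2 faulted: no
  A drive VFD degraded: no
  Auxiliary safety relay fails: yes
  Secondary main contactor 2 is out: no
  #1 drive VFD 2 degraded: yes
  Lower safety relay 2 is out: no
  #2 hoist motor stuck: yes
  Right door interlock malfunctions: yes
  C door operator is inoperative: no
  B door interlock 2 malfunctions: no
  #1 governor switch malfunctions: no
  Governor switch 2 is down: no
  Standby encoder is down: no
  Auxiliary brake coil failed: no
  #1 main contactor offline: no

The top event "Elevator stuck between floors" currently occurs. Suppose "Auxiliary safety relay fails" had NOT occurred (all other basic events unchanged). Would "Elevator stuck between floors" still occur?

Counterfactual: set "Auxiliary safety relay fails" to not occurred.
Drive chain fails [AND]: A drive VFD degraded=not, #1 governor switch malfunctions=not → not all inputs occur → does not occur.
Controller branch down [AND]: Drive chain fails=not, #1 main contactor offline=not, Right door interlock malfunctions=occurs, #2 hoist motor stuck=occurs → not all inputs occur → does not occur.
Brake release unavailable [AND]: Auxiliary safety relay fails=not, C door operator is inoperative=not, Controller branch down=not → not all inputs occur → does not occur.
Safety circuit inoperative [AND]: Auxiliary brake coil failed=not, Leveling sensor fails=not → not all inputs occur → does not occur.
Door loop lost [OR]: Safety circuit inoperative=not, Standby encoder is down=not, Lower safety relay 2 is out=not → no input occurs → does not occur.
Leveling path unavailable [OR]: #1 drive VFD 2 degraded=occurs, Governor switch 2 is down=not, Secondary main contactor 2 is out=not → at least one input occurs → occurs.
Drive chain 2 inoperative [OR]: #2 door operator 2 faulted=not, Leveling path unavailable=occurs, B door interlock 2 malfunctions=not → at least one input occurs → occurs.
Elevator stuck between floors [OR]: Brake release unavailable=not, Door loop lost=not, Drive chain 2 inoperative=occurs → at least one input occurs → occurs.

Yes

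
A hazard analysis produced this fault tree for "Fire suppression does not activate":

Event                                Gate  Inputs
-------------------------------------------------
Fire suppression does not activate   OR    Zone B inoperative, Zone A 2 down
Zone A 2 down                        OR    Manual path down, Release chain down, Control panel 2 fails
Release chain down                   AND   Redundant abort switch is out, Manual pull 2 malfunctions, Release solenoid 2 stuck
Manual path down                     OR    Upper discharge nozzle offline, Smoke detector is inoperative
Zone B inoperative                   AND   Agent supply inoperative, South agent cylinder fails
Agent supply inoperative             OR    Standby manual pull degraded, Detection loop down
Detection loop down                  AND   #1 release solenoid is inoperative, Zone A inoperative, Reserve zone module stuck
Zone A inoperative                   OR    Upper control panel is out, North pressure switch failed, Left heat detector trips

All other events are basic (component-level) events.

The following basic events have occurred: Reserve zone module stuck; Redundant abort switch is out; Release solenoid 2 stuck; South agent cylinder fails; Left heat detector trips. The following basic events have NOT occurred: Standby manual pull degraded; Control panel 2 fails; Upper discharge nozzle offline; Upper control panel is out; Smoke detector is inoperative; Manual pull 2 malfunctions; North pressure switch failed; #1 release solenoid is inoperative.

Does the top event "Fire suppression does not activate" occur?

No

Zone A inoperative [OR]: Upper control panel is out=not, North pressure switch failed=not, Left heat detector trips=occurs → at least one input occurs → occurs.
Detection loop down [AND]: #1 release solenoid is inoperative=not, Zone A inoperative=occurs, Reserve zone module stuck=occurs → not all inputs occur → does not occur.
Agent supply inoperative [OR]: Standby manual pull degraded=not, Detection loop down=not → no input occurs → does not occur.
Zone B inoperative [AND]: Agent supply inoperative=not, South agent cylinder fails=occurs → not all inputs occur → does not occur.
Manual path down [OR]: Upper discharge nozzle offline=not, Smoke detector is inoperative=not → no input occurs → does not occur.
Release chain down [AND]: Redundant abort switch is out=occurs, Manual pull 2 malfunctions=not, Release solenoid 2 stuck=occurs → not all inputs occur → does not occur.
Zone A 2 down [OR]: Manual path down=not, Release chain down=not, Control panel 2 fails=not → no input occurs → does not occur.
Fire suppression does not activate [OR]: Zone B inoperative=not, Zone A 2 down=not → no input occurs → does not occur.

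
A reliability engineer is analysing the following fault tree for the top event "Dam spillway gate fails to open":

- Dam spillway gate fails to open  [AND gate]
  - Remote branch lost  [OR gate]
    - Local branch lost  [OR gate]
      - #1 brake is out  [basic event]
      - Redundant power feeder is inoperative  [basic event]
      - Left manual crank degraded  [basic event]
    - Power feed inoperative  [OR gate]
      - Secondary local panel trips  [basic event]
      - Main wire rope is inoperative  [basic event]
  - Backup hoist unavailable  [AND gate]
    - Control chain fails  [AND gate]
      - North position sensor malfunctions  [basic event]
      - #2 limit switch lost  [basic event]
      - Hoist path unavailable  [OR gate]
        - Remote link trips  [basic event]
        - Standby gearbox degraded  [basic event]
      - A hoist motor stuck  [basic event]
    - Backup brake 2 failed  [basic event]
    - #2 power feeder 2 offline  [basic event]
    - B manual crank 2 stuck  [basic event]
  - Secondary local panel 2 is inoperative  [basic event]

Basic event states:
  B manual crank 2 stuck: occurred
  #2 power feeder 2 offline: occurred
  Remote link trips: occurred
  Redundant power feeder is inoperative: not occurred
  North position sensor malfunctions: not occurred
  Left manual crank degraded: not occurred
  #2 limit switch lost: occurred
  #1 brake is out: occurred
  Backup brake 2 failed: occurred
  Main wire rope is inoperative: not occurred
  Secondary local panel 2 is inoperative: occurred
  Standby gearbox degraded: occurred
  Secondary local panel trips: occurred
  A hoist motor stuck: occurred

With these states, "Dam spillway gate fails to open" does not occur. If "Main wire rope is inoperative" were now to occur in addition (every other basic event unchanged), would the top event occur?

Counterfactual: set "Main wire rope is inoperative" to occurred.
Local branch lost [OR]: #1 brake is out=occurs, Redundant power feeder is inoperative=not, Left manual crank degraded=not → at least one input occurs → occurs.
Power feed inoperative [OR]: Secondary local panel trips=occurs, Main wire rope is inoperative=occurs → at least one input occurs → occurs.
Remote branch lost [OR]: Local branch lost=occurs, Power feed inoperative=occurs → at least one input occurs → occurs.
Hoist path unavailable [OR]: Remote link trips=occurs, Standby gearbox degraded=occurs → at least one input occurs → occurs.
Control chain fails [AND]: North position sensor malfunctions=not, #2 limit switch lost=occurs, Hoist path unavailable=occurs, A hoist motor stuck=occurs → not all inputs occur → does not occur.
Backup hoist unavailable [AND]: Control chain fails=not, Backup brake 2 failed=occurs, #2 power feeder 2 offline=occurs, B manual crank 2 stuck=occurs → not all inputs occur → does not occur.
Dam spillway gate fails to open [AND]: Remote branch lost=occurs, Backup hoist unavailable=not, Secondary local panel 2 is inoperative=occurs → not all inputs occur → does not occur.

No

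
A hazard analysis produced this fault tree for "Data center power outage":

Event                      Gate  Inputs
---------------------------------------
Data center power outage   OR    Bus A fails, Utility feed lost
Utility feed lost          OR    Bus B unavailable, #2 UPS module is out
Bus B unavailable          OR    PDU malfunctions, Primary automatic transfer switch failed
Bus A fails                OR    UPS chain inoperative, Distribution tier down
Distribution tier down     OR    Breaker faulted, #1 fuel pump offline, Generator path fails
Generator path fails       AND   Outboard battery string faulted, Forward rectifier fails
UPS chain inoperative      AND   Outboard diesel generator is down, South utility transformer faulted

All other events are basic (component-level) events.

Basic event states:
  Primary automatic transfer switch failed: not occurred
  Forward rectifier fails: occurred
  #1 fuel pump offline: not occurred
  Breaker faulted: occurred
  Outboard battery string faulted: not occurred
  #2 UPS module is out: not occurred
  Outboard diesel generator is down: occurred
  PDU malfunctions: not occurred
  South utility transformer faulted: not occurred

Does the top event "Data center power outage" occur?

UPS chain inoperative [AND]: Outboard diesel generator is down=occurs, South utility transformer faulted=not → not all inputs occur → does not occur.
Generator path fails [AND]: Outboard battery string faulted=not, Forward rectifier fails=occurs → not all inputs occur → does not occur.
Distribution tier down [OR]: Breaker faulted=occurs, #1 fuel pump offline=not, Generator path fails=not → at least one input occurs → occurs.
Bus A fails [OR]: UPS chain inoperative=not, Distribution tier down=occurs → at least one input occurs → occurs.
Bus B unavailable [OR]: PDU malfunctions=not, Primary automatic transfer switch failed=not → no input occurs → does not occur.
Utility feed lost [OR]: Bus B unavailable=not, #2 UPS module is out=not → no input occurs → does not occur.
Data center power outage [OR]: Bus A fails=occurs, Utility feed lost=not → at least one input occurs → occurs.

Yes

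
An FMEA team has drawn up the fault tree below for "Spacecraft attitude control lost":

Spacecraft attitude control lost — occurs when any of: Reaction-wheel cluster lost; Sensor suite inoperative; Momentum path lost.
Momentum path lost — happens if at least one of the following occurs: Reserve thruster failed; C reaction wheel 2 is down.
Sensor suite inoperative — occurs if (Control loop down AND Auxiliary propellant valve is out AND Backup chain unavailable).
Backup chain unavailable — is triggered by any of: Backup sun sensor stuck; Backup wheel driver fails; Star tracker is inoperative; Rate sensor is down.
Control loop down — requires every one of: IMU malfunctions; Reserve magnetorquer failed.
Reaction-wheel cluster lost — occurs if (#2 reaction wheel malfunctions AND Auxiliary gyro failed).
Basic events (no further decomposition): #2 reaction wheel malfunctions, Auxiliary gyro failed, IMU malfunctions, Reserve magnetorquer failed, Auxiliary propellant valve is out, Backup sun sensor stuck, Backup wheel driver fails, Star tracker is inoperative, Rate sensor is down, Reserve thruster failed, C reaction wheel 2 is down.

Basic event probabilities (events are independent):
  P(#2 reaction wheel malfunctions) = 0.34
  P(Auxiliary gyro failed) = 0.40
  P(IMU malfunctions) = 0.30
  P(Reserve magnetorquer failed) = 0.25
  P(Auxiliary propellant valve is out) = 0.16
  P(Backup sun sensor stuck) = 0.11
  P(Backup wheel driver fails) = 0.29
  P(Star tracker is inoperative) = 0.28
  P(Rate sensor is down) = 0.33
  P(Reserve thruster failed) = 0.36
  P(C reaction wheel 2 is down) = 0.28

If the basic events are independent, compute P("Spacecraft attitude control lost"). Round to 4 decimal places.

P(Reaction-wheel cluster lost) [AND] = 0.34 × 0.40 = 0.136000
P(Control loop down) [AND] = 0.30 × 0.25 = 0.075000
P(Backup chain unavailable) [OR] = 1 − (1−0.11) × (1−0.29) × (1−0.28) × (1−0.33) = 0.695171
P(Sensor suite inoperative) [AND] = 0.075000 × 0.16 × 0.695171 = 0.008342
P(Momentum path lost) [OR] = 1 − (1−0.36) × (1−0.28) = 0.539200
P(Spacecraft attitude control lost) [OR] = 1 − (1−0.136000) × (1−0.008342) × (1−0.539200) = 0.605190
Rounded to 4 decimal places: P(Spacecraft attitude control lost) ≈ 0.6052.

0.6052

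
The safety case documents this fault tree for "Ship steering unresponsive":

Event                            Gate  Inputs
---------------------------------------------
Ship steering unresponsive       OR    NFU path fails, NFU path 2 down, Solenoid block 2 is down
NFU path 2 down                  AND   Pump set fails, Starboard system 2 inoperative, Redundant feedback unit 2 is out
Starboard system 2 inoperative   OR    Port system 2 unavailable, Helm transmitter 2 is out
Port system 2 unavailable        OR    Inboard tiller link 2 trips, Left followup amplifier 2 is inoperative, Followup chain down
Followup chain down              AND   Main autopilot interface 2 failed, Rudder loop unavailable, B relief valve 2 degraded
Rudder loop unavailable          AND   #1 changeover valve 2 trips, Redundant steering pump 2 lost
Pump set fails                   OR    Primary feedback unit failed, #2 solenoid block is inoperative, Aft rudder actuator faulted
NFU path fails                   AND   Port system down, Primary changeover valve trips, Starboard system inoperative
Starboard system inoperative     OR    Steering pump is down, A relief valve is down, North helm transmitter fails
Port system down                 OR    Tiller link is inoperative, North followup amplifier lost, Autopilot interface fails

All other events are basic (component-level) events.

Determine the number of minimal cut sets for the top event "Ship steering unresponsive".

Port system down [OR]: union of children's cut sets → 3 cut set(s).
Starboard system inoperative [OR]: union of children's cut sets → 3 cut set(s).
NFU path fails [AND]: one cut set from each child combined → 3 × 1 × 3 = 9 cut set(s).
Pump set fails [OR]: union of children's cut sets → 3 cut set(s).
Rudder loop unavailable [AND]: one cut set from each child combined → 1 × 1 = 1 cut set(s).
Followup chain down [AND]: one cut set from each child combined → 1 × 1 × 1 = 1 cut set(s).
Port system 2 unavailable [OR]: union of children's cut sets → 3 cut set(s).
Starboard system 2 inoperative [OR]: union of children's cut sets → 4 cut set(s).
NFU path 2 down [AND]: one cut set from each child combined → 3 × 4 × 1 = 12 cut set(s).
Ship steering unresponsive [OR]: union of children's cut sets → 22 cut set(s).

22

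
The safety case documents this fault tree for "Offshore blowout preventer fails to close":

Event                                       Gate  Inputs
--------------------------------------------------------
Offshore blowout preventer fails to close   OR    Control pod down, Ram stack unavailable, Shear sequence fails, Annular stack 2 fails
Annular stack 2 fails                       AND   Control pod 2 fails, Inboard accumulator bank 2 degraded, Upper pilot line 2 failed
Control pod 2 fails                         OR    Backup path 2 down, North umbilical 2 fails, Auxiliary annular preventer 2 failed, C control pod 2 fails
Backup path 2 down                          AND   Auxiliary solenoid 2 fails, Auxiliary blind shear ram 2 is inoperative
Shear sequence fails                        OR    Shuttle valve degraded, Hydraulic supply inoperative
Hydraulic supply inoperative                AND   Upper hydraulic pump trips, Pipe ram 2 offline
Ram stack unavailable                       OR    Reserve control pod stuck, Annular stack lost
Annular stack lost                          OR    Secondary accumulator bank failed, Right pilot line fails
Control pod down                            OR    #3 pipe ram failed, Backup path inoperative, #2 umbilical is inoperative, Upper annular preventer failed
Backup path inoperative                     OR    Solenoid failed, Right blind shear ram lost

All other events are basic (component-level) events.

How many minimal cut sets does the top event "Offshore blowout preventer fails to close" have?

Backup path inoperative [OR]: union of children's cut sets → 2 cut set(s).
Control pod down [OR]: union of children's cut sets → 5 cut set(s).
Annular stack lost [OR]: union of children's cut sets → 2 cut set(s).
Ram stack unavailable [OR]: union of children's cut sets → 3 cut set(s).
Hydraulic supply inoperative [AND]: one cut set from each child combined → 1 × 1 = 1 cut set(s).
Shear sequence fails [OR]: union of children's cut sets → 2 cut set(s).
Backup path 2 down [AND]: one cut set from each child combined → 1 × 1 = 1 cut set(s).
Control pod 2 fails [OR]: union of children's cut sets → 4 cut set(s).
Annular stack 2 fails [AND]: one cut set from each child combined → 4 × 1 × 1 = 4 cut set(s).
Offshore blowout preventer fails to close [OR]: union of children's cut sets → 14 cut set(s).

14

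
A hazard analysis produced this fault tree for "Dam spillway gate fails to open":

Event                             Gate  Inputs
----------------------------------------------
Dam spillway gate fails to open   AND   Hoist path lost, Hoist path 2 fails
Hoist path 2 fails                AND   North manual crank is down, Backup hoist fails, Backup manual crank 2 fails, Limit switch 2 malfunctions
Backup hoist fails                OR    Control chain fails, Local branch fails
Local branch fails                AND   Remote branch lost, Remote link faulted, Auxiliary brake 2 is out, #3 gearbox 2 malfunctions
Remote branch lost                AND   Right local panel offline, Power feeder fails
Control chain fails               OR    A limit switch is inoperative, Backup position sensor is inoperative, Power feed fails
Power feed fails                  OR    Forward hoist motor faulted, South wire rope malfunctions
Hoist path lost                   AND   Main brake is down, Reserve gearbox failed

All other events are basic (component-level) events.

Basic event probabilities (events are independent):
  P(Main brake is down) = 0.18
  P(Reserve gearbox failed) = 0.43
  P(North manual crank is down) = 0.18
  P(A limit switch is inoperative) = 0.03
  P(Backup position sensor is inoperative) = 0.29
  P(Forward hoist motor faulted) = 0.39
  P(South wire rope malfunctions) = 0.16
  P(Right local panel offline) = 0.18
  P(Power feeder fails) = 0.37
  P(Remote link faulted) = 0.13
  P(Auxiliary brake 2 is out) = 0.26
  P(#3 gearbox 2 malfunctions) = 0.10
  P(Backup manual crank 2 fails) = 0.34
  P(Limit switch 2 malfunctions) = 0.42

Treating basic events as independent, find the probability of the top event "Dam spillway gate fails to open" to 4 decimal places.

P(Hoist path lost) [AND] = 0.18 × 0.43 = 0.077400
P(Power feed fails) [OR] = 1 − (1−0.39) × (1−0.16) = 0.487600
P(Control chain fails) [OR] = 1 − (1−0.03) × (1−0.29) × (1−0.487600) = 0.647110
P(Remote branch lost) [AND] = 0.18 × 0.37 = 0.066600
P(Local branch fails) [AND] = 0.066600 × 0.13 × 0.26 × 0.10 = 0.000225
P(Backup hoist fails) [OR] = 1 − (1−0.647110) × (1−0.000225) = 0.647189
P(Hoist path 2 fails) [AND] = 0.18 × 0.647189 × 0.34 × 0.42 = 0.016635
P(Dam spillway gate fails to open) [AND] = 0.077400 × 0.016635 = 0.001288
Rounded to 4 decimal places: P(Dam spillway gate fails to open) ≈ 0.0013.

0.0013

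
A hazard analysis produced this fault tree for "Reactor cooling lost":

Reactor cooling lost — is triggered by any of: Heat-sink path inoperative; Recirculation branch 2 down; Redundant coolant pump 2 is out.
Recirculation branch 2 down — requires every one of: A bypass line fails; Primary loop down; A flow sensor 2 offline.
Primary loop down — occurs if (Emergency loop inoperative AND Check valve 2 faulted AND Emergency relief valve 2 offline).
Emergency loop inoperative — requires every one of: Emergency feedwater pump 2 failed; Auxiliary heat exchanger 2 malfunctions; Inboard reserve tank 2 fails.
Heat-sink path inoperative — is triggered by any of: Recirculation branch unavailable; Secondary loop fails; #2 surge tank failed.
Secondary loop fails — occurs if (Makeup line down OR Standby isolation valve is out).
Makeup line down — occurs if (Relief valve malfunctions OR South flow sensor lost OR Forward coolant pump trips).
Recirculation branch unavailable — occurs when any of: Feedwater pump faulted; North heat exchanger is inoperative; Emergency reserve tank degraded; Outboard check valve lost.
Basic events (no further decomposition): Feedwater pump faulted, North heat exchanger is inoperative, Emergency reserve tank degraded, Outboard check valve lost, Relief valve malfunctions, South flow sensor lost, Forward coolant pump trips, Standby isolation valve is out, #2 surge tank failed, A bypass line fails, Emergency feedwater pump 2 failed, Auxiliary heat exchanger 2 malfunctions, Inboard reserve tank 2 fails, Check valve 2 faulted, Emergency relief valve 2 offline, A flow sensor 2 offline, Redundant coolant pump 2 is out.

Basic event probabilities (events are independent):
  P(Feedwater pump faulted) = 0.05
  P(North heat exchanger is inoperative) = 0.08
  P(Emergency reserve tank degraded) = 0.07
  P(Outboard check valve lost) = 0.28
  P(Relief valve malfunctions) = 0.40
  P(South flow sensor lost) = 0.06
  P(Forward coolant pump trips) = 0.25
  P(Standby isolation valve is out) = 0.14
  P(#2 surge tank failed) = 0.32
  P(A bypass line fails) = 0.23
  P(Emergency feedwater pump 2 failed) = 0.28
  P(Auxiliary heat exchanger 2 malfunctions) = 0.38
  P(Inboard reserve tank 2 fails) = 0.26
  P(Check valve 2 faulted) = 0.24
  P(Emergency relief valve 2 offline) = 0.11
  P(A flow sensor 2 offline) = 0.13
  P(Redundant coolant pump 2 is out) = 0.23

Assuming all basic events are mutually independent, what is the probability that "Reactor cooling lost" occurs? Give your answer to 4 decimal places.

P(Recirculation branch unavailable) [OR] = 1 − (1−0.05) × (1−0.08) × (1−0.07) × (1−0.28) = 0.414770
P(Makeup line down) [OR] = 1 − (1−0.40) × (1−0.06) × (1−0.25) = 0.577000
P(Secondary loop fails) [OR] = 1 − (1−0.577000) × (1−0.14) = 0.636220
P(Heat-sink path inoperative) [OR] = 1 − (1−0.414770) × (1−0.636220) × (1−0.32) = 0.855231
P(Emergency loop inoperative) [AND] = 0.28 × 0.38 × 0.26 = 0.027664
P(Primary loop down) [AND] = 0.027664 × 0.24 × 0.11 = 0.000730
P(Recirculation branch 2 down) [AND] = 0.23 × 0.000730 × 0.13 = 0.000022
P(Reactor cooling lost) [OR] = 1 − (1−0.855231) × (1−0.000022) × (1−0.23) = 0.888530
Rounded to 4 decimal places: P(Reactor cooling lost) ≈ 0.8885.

0.8885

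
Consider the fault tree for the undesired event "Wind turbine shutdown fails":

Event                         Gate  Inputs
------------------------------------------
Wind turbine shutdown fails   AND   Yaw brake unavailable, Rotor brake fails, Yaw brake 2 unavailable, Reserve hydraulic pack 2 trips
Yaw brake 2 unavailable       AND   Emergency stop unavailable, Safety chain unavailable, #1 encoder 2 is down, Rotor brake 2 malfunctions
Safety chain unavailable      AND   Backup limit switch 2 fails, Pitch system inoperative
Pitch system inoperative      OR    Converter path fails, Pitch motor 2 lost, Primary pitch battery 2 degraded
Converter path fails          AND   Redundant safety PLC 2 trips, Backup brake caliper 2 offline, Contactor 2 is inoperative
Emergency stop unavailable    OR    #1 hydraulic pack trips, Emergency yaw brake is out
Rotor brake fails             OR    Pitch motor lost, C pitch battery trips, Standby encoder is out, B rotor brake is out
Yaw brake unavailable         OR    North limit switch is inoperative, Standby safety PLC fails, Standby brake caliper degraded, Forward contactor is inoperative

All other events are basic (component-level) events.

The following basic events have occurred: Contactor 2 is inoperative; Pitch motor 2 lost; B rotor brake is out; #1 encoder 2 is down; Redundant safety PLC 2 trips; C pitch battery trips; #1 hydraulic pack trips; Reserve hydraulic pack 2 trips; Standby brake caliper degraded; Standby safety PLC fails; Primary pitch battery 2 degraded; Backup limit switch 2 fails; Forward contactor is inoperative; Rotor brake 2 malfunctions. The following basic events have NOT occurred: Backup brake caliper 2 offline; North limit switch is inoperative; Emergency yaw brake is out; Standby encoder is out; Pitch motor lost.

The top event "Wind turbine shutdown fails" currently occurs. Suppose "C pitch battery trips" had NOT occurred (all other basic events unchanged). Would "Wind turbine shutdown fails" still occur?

Counterfactual: set "C pitch battery trips" to not occurred.
Yaw brake unavailable [OR]: North limit switch is inoperative=not, Standby safety PLC fails=occurs, Standby brake caliper degraded=occurs, Forward contactor is inoperative=occurs → at least one input occurs → occurs.
Rotor brake fails [OR]: Pitch motor lost=not, C pitch battery trips=not, Standby encoder is out=not, B rotor brake is out=occurs → at least one input occurs → occurs.
Emergency stop unavailable [OR]: #1 hydraulic pack trips=occurs, Emergency yaw brake is out=not → at least one input occurs → occurs.
Converter path fails [AND]: Redundant safety PLC 2 trips=occurs, Backup brake caliper 2 offline=not, Contactor 2 is inoperative=occurs → not all inputs occur → does not occur.
Pitch system inoperative [OR]: Converter path fails=not, Pitch motor 2 lost=occurs, Primary pitch battery 2 degraded=occurs → at least one input occurs → occurs.
Safety chain unavailable [AND]: Backup limit switch 2 fails=occurs, Pitch system inoperative=occurs → all inputs occur → occurs.
Yaw brake 2 unavailable [AND]: Emergency stop unavailable=occurs, Safety chain unavailable=occurs, #1 encoder 2 is down=occurs, Rotor brake 2 malfunctions=occurs → all inputs occur → occurs.
Wind turbine shutdown fails [AND]: Yaw brake unavailable=occurs, Rotor brake fails=occurs, Yaw brake 2 unavailable=occurs, Reserve hydraulic pack 2 trips=occurs → all inputs occur → occurs.

Yes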